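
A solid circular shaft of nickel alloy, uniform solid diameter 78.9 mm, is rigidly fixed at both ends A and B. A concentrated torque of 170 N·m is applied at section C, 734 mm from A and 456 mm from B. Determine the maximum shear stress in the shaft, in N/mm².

With uniform GJ and both ends fixed, compatibility θ_AC = θ_CB gives T_A·a = T_B·b, together with T_A + T_B = T₀.
T_A = T₀·b/(a+b) = 170.0·456/1190 = 65.14 N·m; T_B = 104.9 N·m.
τ in each portion: τ_AC = 6.75×10^5 Pa, τ_CB = 1.09×10^6 Pa; maximum is in CB.
τ_max = T_CB·r/J = 104.9·0.0395/3.80×10^-6 = 1.087×10^6 Pa.

1.09 N/mm²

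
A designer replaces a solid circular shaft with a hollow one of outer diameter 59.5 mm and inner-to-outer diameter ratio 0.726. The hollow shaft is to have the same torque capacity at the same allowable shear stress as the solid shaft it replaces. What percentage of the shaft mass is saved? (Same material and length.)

Equal τ_max and T ⇒ the solid shaft needs d_s³ = d_o³(1−k⁴), so d_s = 59.5·(1−0.726⁴)^(1/3) = 53.38 mm.
Area ratio A_h/A_s = d_o²(1−k²)/d_s² = (1−k²)/(1−k⁴)^(2/3) = 0.5875.
Mass saving = 1 − 0.5875 = 41.2 %.

41.2 %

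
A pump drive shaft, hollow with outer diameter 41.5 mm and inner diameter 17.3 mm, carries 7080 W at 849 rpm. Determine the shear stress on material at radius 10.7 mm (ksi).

0.438 ksi

ω = 2π·849/60 = 88.91 rad/s, so T = P/ω = 7080 / 88.91 = 79.63 N·m.
J = π(d_o⁴ − d_i⁴)/32 = π(0.0415⁴ − 0.0173⁴)/32 = 2.824×10^-7 m⁴.
Shear stress varies linearly with radius: τ = T·r/J = 79.63 × 0.0107 / 2.824×10^-7 = 3.017×10^6 Pa.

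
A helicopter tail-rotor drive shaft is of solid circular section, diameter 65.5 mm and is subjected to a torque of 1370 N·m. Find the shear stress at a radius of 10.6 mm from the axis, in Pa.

J = πd⁴/32 = π(0.0655)⁴/32 = 1.807×10^-6 m⁴.
Shear stress varies linearly with radius: τ = T·r/J = 1370 × 0.0106 / 1.807×10^-6 = 8.036×10^6 Pa.

8.04e6 Pa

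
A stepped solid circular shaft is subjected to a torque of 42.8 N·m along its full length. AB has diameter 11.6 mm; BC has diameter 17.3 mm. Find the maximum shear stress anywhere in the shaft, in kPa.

140000 kPa

Under the same torque, τ_max = 16T/(πd³) is largest where d is smallest — segment AB (d = 11.6 mm).
τ_max = 16·42.80/(π·(0.0116)³) = 1.396×10^8 Pa.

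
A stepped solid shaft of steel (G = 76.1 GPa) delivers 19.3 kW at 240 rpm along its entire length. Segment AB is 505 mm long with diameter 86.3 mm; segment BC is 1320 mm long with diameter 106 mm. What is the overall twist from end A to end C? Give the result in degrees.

0.115°

ω = 2π·240/60 = 25.13 rad/s, so T = P/ω = 19.3×10³ / 25.13 = 767.9 N·m.
J_AB = π(0.0863)⁴/32 = 5.45×10^-6 m⁴; J_BC = π(0.106)⁴/32 = 1.24×10^-5 m⁴.
θ = (T/G)·Σ L_i/J_i = (767.9/76.1×10⁹)·(0.505/5.45×10^-6 + 1.32/1.24×10^-5) = 2.010×10^-3 rad.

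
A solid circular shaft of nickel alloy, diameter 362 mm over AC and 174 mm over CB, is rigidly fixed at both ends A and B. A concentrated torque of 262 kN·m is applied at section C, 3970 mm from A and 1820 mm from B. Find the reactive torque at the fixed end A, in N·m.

Compatibility: T_A·a/J_AC = T_B·b/J_CB with T_A + T_B = T₀.
J_AC = 1.69×10^-3 m⁴, J_CB = 9.00×10^-5 m⁴, so T_A = T₀·(J_AC/a)/((J_AC/a)+(J_CB/b)) = 234700 N·m, T_B = 27320 N·m.

235000 N·m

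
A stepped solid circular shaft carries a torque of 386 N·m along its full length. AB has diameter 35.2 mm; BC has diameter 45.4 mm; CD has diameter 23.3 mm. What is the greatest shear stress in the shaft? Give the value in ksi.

22.5 ksi

Under the same torque, τ_max = 16T/(πd³) is largest where d is smallest — segment CD (d = 23.3 mm).
τ_max = 16·386.0/(π·(0.0233)³) = 1.554×10^8 Pa.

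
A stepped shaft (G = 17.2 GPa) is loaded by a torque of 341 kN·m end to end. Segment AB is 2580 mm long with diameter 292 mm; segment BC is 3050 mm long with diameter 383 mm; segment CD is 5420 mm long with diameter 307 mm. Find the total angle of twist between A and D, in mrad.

224 mrad

J_AB = π(0.292)⁴/32 = 7.14×10^-4 m⁴; J_BC = π(0.383)⁴/32 = 2.11×10^-3 m⁴; J_CD = π(0.307)⁴/32 = 8.72×10^-4 m⁴.
θ = (T/G)·Σ L_i/J_i = (341000/17.2×10⁹)·(2.58/7.14×10^-4 + 3.05/2.11×10^-3 + 5.42/8.72×10^-4) = 0.2235 rad.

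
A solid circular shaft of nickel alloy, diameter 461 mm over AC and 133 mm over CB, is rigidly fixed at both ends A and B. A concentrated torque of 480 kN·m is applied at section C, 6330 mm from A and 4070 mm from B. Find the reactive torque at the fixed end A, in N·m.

475000 N·m

Compatibility: T_A·a/J_AC = T_B·b/J_CB with T_A + T_B = T₀.
J_AC = 4.43×10^-3 m⁴, J_CB = 3.07×10^-5 m⁴, so T_A = T₀·(J_AC/a)/((J_AC/a)+(J_CB/b)) = 474900 N·m, T_B = 5117 N·m.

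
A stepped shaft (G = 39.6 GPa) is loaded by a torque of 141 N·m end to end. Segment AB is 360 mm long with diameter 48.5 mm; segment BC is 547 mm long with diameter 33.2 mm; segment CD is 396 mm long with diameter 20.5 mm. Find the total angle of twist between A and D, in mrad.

J_AB = π(0.0485)⁴/32 = 5.43×10^-7 m⁴; J_BC = π(0.0332)⁴/32 = 1.19×10^-7 m⁴; J_CD = π(0.0205)⁴/32 = 1.73×10^-8 m⁴.
θ = (T/G)·Σ L_i/J_i = (141.0/39.6×10⁹)·(0.360/5.43×10^-7 + 0.547/1.19×10^-7 + 0.396/1.73×10^-8) = 0.1000 rad.

100 mrad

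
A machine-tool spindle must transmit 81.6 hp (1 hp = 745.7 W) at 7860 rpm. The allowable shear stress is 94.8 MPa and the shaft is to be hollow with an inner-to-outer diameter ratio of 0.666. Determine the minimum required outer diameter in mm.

17.0 mm

ω = 2π·7860/60 = 823.1 rad/s, so T = P/ω = 81.6×745.7 / 823.1 = 73.93 N·m.
For a hollow shaft with d_i/d_o = 0.666: τ_max = 16T/(π d_o³ (1−k⁴)), so d_o = [16T/(π τ_allow (1−k⁴))]^(1/3) = [16·73.93/(π·9.48×10^7·0.8033)]^(1/3) = 0.01704 m.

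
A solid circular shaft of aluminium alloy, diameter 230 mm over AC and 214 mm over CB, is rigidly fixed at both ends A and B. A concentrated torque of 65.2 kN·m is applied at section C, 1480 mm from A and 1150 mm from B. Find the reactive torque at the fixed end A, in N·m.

Compatibility: T_A·a/J_AC = T_B·b/J_CB with T_A + T_B = T₀.
J_AC = 2.75×10^-4 m⁴, J_CB = 2.06×10^-4 m⁴, so T_A = T₀·(J_AC/a)/((J_AC/a)+(J_CB/b)) = 33190 N·m, T_B = 32010 N·m.

33200 N·m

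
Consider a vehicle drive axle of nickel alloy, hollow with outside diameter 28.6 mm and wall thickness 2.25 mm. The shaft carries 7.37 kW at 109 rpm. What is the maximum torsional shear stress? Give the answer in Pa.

ω = 2π·109/60 = 11.41 rad/s, so T = P/ω = 7.37×10³ / 11.41 = 645.7 N·m.
J = π(d_o⁴ − d_i⁴)/32 = π(0.0286⁴ − 0.0241⁴)/32 = 3.257×10^-8 m⁴.
τ_max = T·r/J = 645.7 × 0.0143 / 3.257×10^-8 = 2.835×10^8 Pa.

2.84e8 Pa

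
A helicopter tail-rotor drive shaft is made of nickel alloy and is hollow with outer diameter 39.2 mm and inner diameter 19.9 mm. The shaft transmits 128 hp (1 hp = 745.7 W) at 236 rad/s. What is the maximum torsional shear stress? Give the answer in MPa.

36.6 MPa

ω = 236 rad/s, so T = P/ω = 128×745.7 / 236.0 = 404.4 N·m.
J = π(d_o⁴ − d_i⁴)/32 = π(0.0392⁴ − 0.0199⁴)/32 = 2.164×10^-7 m⁴.
τ_max = T·r/J = 404.4 × 0.0196 / 2.164×10^-7 = 3.663×10^7 Pa.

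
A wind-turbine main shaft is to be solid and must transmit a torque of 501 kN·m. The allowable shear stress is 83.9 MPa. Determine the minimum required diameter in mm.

For a solid shaft τ_max = 16T/(πd³), so d = (16T/(π τ_allow))^(1/3) = (16·501000/(π·8.39×10^7))^(1/3) = 0.3121 m.

312 mm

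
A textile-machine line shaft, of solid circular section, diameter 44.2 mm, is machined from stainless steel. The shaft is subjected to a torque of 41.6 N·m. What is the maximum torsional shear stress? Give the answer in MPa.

J = πd⁴/32 = π(0.0442)⁴/32 = 3.747×10^-7 m⁴.
τ_max = T·r/J = 41.60 × 0.0221 / 3.747×10^-7 = 2.454×10^6 Pa.

2.45 MPa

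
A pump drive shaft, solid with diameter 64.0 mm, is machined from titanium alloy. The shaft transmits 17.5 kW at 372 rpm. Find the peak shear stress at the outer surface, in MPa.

ω = 2π·372/60 = 38.96 rad/s, so T = P/ω = 17.5×10³ / 38.96 = 449.2 N·m.
J = πd⁴/32 = π(0.0640)⁴/32 = 1.647×10^-6 m⁴.
τ_max = T·r/J = 449.2 × 0.0320 / 1.647×10^-6 = 8.728×10^6 Pa.

8.73 MPa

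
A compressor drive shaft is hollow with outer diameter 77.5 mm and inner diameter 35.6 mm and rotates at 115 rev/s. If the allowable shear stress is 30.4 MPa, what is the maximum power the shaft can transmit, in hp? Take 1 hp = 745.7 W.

2570 hp

J = π(d_o⁴ − d_i⁴)/32 = π(0.0775⁴ − 0.0356⁴)/32 = 3.384×10^-6 m⁴.
T_max = τ_allow·J/r = 3.04×10^7 × 3.384×10^-6 / 0.0387 = 2655 N·m.
ω = 2π·115 = 722.6 rad/s, so P_max = T_max·ω = 1.918×10^6 W.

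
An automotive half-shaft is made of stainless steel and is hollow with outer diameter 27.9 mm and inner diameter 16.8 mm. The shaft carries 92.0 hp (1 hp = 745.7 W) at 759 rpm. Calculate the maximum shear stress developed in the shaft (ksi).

ω = 2π·759/60 = 79.48 rad/s, so T = P/ω = 92.0×745.7 / 79.48 = 863.1 N·m.
J = π(d_o⁴ − d_i⁴)/32 = π(0.0279⁴ − 0.0168⁴)/32 = 5.167×10^-8 m⁴.
τ_max = T·r/J = 863.1 × 0.0139 / 5.167×10^-8 = 2.331×10^8 Pa.

33.8 ksi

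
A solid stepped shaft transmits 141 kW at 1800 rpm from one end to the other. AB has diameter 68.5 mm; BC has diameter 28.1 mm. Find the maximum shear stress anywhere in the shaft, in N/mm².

172 N/mm²

ω = 2π·1800/60 = 188.5 rad/s, so T = P/ω = 141×10³ / 188.5 = 748.0 N·m.
Under the same torque, τ_max = 16T/(πd³) is largest where d is smallest — segment BC (d = 28.1 mm).
τ_max = 16·748.0/(π·(0.0281)³) = 1.717×10^8 Pa.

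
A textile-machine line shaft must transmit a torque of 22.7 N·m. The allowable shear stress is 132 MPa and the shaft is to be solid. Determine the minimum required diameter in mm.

For a solid shaft τ_max = 16T/(πd³), so d = (16T/(π τ_allow))^(1/3) = (16·22.70/(π·1.32×10^8))^(1/3) = 0.009568 m.

9.57 mm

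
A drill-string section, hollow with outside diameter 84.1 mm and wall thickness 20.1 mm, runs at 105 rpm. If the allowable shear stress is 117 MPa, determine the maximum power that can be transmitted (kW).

J = π(d_o⁴ − d_i⁴)/32 = π(0.0841⁴ − 0.0439⁴)/32 = 4.547×10^-6 m⁴.
T_max = τ_allow·J/r = 1.17×10^8 × 4.547×10^-6 / 0.0420 = 12650 N·m.
ω = 2π·105/60 = 11.00 rad/s, so P_max = T_max·ω = 1.391×10^5 W.

139 kW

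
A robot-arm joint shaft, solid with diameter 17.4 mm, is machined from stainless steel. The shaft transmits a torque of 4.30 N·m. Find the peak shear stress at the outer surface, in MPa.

J = πd⁴/32 = π(0.0174)⁴/32 = 8.999×10^-9 m⁴.
τ_max = T·r/J = 4.300 × 0.00870 / 8.999×10^-9 = 4.157×10^6 Pa.

4.16 MPa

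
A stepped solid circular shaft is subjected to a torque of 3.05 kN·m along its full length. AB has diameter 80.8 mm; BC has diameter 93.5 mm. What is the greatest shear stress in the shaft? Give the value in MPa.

29.4 MPa

Under the same torque, τ_max = 16T/(πd³) is largest where d is smallest — segment AB (d = 80.8 mm).
τ_max = 16·3050/(π·(0.0808)³) = 2.945×10^7 Pa.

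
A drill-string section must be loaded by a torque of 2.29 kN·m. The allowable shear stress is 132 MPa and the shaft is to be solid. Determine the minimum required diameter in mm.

For a solid shaft τ_max = 16T/(πd³), so d = (16T/(π τ_allow))^(1/3) = (16·2290/(π·1.32×10^8))^(1/3) = 0.04454 m.

44.5 mm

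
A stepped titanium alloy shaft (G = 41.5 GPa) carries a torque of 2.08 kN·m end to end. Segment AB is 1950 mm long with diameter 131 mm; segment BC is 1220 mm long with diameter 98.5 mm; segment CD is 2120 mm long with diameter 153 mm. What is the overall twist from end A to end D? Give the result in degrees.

J_AB = π(0.131)⁴/32 = 2.89×10^-5 m⁴; J_BC = π(0.0985)⁴/32 = 9.24×10^-6 m⁴; J_CD = π(0.153)⁴/32 = 5.38×10^-5 m⁴.
θ = (T/G)·Σ L_i/J_i = (2080/41.5×10⁹)·(1.95/2.89×10^-5 + 1.22/9.24×10^-6 + 2.12/5.38×10^-5) = 0.01197 rad.

0.686°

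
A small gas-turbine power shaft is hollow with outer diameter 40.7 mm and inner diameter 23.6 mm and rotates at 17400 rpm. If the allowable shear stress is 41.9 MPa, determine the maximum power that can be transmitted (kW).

J = π(d_o⁴ − d_i⁴)/32 = π(0.0407⁴ − 0.0236⁴)/32 = 2.389×10^-7 m⁴.
T_max = τ_allow·J/r = 4.19×10^7 × 2.389×10^-7 / 0.0204 = 492.0 N·m.
ω = 2π·17400/60 = 1822 rad/s, so P_max = T_max·ω = 8.964×10^5 W.

896 kW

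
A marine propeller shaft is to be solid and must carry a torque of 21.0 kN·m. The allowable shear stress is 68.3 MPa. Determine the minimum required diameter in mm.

For a solid shaft τ_max = 16T/(πd³), so d = (16T/(π τ_allow))^(1/3) = (16·21000/(π·6.83×10^7))^(1/3) = 0.1161 m.

116 mm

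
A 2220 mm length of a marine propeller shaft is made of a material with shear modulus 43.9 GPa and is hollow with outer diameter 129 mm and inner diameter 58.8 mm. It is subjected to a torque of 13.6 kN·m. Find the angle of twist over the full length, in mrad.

J = π(d_o⁴ − d_i⁴)/32 = π(0.129⁴ − 0.0588⁴)/32 = 2.601×10^-5 m⁴.
θ = T·L/(G·J) = 13600 × 2.22 / (43.9×10⁹ × 2.601×10^-5) = 0.02644 rad.

26.4 mrad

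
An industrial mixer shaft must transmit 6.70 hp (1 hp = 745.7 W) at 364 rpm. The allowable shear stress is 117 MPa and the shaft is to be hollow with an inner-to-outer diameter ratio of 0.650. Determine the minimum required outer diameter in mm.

ω = 2π·364/60 = 38.12 rad/s, so T = P/ω = 6.70×745.7 / 38.12 = 131.1 N·m.
For a hollow shaft with d_i/d_o = 0.650: τ_max = 16T/(π d_o³ (1−k⁴)), so d_o = [16T/(π τ_allow (1−k⁴))]^(1/3) = [16·131.1/(π·1.17×10^8·0.8215)]^(1/3) = 0.01908 m.

19.1 mm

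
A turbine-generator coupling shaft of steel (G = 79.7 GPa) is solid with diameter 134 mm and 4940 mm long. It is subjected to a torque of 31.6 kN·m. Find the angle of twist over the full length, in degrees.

J = πd⁴/32 = π(0.134)⁴/32 = 3.165×10^-5 m⁴.
θ = T·L/(G·J) = 31600 × 4.94 / (79.7×10⁹ × 3.165×10^-5) = 0.06188 rad.

3.55°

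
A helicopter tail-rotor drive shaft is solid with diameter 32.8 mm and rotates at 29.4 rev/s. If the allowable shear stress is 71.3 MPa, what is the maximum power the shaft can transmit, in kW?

91.3 kW

J = πd⁴/32 = π(0.0328)⁴/32 = 1.136×10^-7 m⁴.
T_max = τ_allow·J/r = 7.13×10^7 × 1.136×10^-7 / 0.0164 = 494.0 N·m.
ω = 2π·29.4 = 184.7 rad/s, so P_max = T_max·ω = 9.126×10^4 W.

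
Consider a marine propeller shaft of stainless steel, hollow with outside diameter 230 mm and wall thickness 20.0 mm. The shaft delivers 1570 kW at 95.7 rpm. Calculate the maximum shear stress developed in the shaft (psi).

ω = 2π·95.7/60 = 10.02 rad/s, so T = P/ω = 1570×10³ / 10.02 = 156700 N·m.
J = π(d_o⁴ − d_i⁴)/32 = π(0.230⁴ − 0.190⁴)/32 = 1.468×10^-4 m⁴.
τ_max = T·r/J = 156700 × 0.115 / 1.468×10^-4 = 1.227×10^8 Pa.

17800 psi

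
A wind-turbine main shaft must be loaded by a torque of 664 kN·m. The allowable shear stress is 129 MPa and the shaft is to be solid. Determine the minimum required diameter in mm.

297 mm

For a solid shaft τ_max = 16T/(πd³), so d = (16T/(π τ_allow))^(1/3) = (16·664000/(π·1.29×10^8))^(1/3) = 0.2971 m.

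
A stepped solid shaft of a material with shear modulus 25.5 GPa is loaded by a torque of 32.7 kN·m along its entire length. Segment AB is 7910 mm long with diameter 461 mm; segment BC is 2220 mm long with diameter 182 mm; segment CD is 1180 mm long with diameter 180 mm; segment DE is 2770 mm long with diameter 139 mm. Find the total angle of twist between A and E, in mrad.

140 mrad

J_AB = π(0.461)⁴/32 = 4.43×10^-3 m⁴; J_BC = π(0.182)⁴/32 = 1.08×10^-4 m⁴; J_CD = π(0.180)⁴/32 = 1.03×10^-4 m⁴; J_DE = π(0.139)⁴/32 = 3.66×10^-5 m⁴.
θ = (T/G)·Σ L_i/J_i = (32700/25.5×10⁹)·(7.91/4.43×10^-3 + 2.22/1.08×10^-4 + 1.18/1.03×10^-4 + 2.77/3.66×10^-5) = 0.1403 rad.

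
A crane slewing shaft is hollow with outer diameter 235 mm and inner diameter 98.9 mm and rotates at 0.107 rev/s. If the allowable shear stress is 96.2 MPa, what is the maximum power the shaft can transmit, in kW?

J = π(d_o⁴ − d_i⁴)/32 = π(0.235⁴ − 0.0989⁴)/32 = 2.900×10^-4 m⁴.
T_max = τ_allow·J/r = 9.62×10^7 × 2.900×10^-4 / 0.117 = 237400 N·m.
ω = 2π·0.107 = 0.6723 rad/s, so P_max = T_max·ω = 1.596×10^5 W.

160 kW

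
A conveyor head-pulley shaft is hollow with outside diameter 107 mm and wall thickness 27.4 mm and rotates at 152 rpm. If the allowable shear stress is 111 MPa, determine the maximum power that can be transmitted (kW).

401 kW

J = π(d_o⁴ − d_i⁴)/32 = π(0.107⁴ − 0.0522⁴)/32 = 1.214×10^-5 m⁴.
T_max = τ_allow·J/r = 1.11×10^8 × 1.214×10^-5 / 0.0535 = 25190 N·m.
ω = 2π·152/60 = 15.92 rad/s, so P_max = T_max·ω = 4.009×10^5 W.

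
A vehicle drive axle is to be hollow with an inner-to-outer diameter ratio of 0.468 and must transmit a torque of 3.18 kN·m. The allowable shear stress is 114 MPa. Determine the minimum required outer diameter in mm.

For a hollow shaft with d_i/d_o = 0.468: τ_max = 16T/(π d_o³ (1−k⁴)), so d_o = [16T/(π τ_allow (1−k⁴))]^(1/3) = [16·3180/(π·1.14×10^8·0.9520)]^(1/3) = 0.05304 m.

53.0 mm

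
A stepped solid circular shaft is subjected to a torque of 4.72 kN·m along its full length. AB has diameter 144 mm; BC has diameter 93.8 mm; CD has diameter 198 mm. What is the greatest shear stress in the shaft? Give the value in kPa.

Under the same torque, τ_max = 16T/(πd³) is largest where d is smallest — segment BC (d = 93.8 mm).
τ_max = 16·4720/(π·(0.0938)³) = 2.913×10^7 Pa.

29100 kPa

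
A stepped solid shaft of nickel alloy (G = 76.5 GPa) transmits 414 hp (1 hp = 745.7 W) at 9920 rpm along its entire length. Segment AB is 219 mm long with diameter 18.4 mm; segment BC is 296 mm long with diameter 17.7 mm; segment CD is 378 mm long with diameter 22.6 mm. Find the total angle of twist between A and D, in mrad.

ω = 2π·9920/60 = 1039 rad/s, so T = P/ω = 414×745.7 / 1039 = 297.2 N·m.
J_AB = π(0.0184)⁴/32 = 1.13×10^-8 m⁴; J_BC = π(0.0177)⁴/32 = 9.64×10^-9 m⁴; J_CD = π(0.0226)⁴/32 = 2.56×10^-8 m⁴.
θ = (T/G)·Σ L_i/J_i = (297.2/76.5×10⁹)·(0.219/1.13×10^-8 + 0.296/9.64×10^-9 + 0.378/2.56×10^-8) = 0.2523 rad.

252 mrad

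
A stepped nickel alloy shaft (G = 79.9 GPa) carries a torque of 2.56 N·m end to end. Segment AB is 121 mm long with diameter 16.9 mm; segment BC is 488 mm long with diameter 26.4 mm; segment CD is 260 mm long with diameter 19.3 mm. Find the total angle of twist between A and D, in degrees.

J_AB = π(0.0169)⁴/32 = 8.01×10^-9 m⁴; J_BC = π(0.0264)⁴/32 = 4.77×10^-8 m⁴; J_CD = π(0.0193)⁴/32 = 1.36×10^-8 m⁴.
θ = (T/G)·Σ L_i/J_i = (2.560/79.9×10⁹)·(0.121/8.01×10^-9 + 0.488/4.77×10^-8 + 0.260/1.36×10^-8) = 1.424×10^-3 rad.

0.0816°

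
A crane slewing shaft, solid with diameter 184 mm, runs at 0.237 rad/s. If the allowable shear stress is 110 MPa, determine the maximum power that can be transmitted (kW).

31.9 kW

J = πd⁴/32 = π(0.184)⁴/32 = 1.125×10^-4 m⁴.
T_max = τ_allow·J/r = 1.10×10^8 × 1.125×10^-4 / 0.0920 = 134500 N·m.
ω = 0.237 rad/s, so P_max = T_max·ω = 3.189×10^4 W.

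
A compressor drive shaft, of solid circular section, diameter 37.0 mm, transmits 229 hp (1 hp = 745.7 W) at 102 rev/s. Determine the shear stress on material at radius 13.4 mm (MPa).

ω = 2π·102 = 640.9 rad/s, so T = P/ω = 229×745.7 / 640.9 = 266.5 N·m.
J = πd⁴/32 = π(0.0370)⁴/32 = 1.840×10^-7 m⁴.
Shear stress varies linearly with radius: τ = T·r/J = 266.5 × 0.0134 / 1.840×10^-7 = 1.941×10^7 Pa.

19.4 MPa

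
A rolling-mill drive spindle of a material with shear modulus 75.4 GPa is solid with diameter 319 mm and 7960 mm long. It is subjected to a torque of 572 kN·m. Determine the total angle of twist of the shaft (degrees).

3.40°

J = πd⁴/32 = π(0.319)⁴/32 = 1.017×10^-3 m⁴.
θ = T·L/(G·J) = 572000 × 7.96 / (75.4×10⁹ × 1.017×10^-3) = 0.05940 rad.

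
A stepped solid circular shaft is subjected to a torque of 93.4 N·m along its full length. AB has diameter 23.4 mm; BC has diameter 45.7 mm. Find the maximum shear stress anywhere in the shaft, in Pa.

3.71e7 Pa

Under the same torque, τ_max = 16T/(πd³) is largest where d is smallest — segment AB (d = 23.4 mm).
τ_max = 16·93.40/(π·(0.0234)³) = 3.713×10^7 Pa.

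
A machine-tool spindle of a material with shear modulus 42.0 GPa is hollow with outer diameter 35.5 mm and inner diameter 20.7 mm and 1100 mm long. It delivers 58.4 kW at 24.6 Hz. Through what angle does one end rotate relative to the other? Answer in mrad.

ω = 2π·24.6 = 154.6 rad/s, so T = P/ω = 58.4×10³ / 154.6 = 377.8 N·m.
J = π(d_o⁴ − d_i⁴)/32 = π(0.0355⁴ − 0.0207⁴)/32 = 1.379×10^-7 m⁴.
θ = T·L/(G·J) = 377.8 × 1.10 / (42.0×10⁹ × 1.379×10^-7) = 0.07176 rad.

71.8 mrad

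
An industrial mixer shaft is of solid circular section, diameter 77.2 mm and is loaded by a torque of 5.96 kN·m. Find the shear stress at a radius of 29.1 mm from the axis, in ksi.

7.21 ksi

J = πd⁴/32 = π(0.0772)⁴/32 = 3.487×10^-6 m⁴.
Shear stress varies linearly with radius: τ = T·r/J = 5960 × 0.0291 / 3.487×10^-6 = 4.974×10^7 Pa.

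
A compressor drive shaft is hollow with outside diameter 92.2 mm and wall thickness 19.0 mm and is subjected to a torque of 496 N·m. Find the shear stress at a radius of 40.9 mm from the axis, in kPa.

3250 kPa

J = π(d_o⁴ − d_i⁴)/32 = π(0.0922⁴ − 0.0542⁴)/32 = 6.247×10^-6 m⁴.
Shear stress varies linearly with radius: τ = T·r/J = 496.0 × 0.0409 / 6.247×10^-6 = 3.247×10^6 Pa.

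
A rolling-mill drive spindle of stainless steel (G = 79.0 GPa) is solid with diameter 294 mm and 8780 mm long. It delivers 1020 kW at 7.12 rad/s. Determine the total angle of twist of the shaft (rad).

ω = 7.12 rad/s, so T = P/ω = 1020×10³ / 7.120 = 143300 N·m.
J = πd⁴/32 = π(0.294)⁴/32 = 7.335×10^-4 m⁴.
θ = T·L/(G·J) = 143300 × 8.78 / (79.0×10⁹ × 7.335×10^-4) = 0.02171 rad.

0.0217 rad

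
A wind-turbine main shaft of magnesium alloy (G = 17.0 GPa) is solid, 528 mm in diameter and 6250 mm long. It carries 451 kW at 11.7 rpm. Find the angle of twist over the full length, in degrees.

1.02°

ω = 2π·11.7/60 = 1.225 rad/s, so T = P/ω = 451×10³ / 1.225 = 368100 N·m.
J = πd⁴/32 = π(0.528)⁴/32 = 7.630×10^-3 m⁴.
θ = T·L/(G·J) = 368100 × 6.25 / (17.0×10⁹ × 7.630×10^-3) = 0.01774 rad.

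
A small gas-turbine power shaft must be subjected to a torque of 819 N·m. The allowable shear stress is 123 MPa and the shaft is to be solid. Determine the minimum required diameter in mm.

32.4 mm

For a solid shaft τ_max = 16T/(πd³), so d = (16T/(π τ_allow))^(1/3) = (16·819.0/(π·1.23×10^8))^(1/3) = 0.03237 m.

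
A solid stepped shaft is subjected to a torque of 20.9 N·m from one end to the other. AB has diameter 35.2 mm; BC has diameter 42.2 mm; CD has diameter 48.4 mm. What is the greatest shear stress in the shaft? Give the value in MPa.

Under the same torque, τ_max = 16T/(πd³) is largest where d is smallest — segment AB (d = 35.2 mm).
τ_max = 16·20.90/(π·(0.0352)³) = 2.441×10^6 Pa.

2.44 MPa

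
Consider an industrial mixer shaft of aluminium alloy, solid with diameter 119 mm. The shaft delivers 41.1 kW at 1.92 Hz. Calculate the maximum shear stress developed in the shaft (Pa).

ω = 2π·1.92 = 12.06 rad/s, so T = P/ω = 41.1×10³ / 12.06 = 3407 N·m.
J = πd⁴/32 = π(0.119)⁴/32 = 1.969×10^-5 m⁴.
τ_max = T·r/J = 3407 × 0.0595 / 1.969×10^-5 = 1.030×10^7 Pa.

1.03e7 Pa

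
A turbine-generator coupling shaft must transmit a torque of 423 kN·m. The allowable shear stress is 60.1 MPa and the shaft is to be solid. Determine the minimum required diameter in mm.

For a solid shaft τ_max = 16T/(πd³), so d = (16T/(π τ_allow))^(1/3) = (16·423000/(π·6.01×10^7))^(1/3) = 0.3297 m.

330 mm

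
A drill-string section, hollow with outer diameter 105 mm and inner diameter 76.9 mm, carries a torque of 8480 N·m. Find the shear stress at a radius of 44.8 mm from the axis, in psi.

J = π(d_o⁴ − d_i⁴)/32 = π(0.105⁴ − 0.0769⁴)/32 = 8.500×10^-6 m⁴.
Shear stress varies linearly with radius: τ = T·r/J = 8480 × 0.0448 / 8.500×10^-6 = 4.469×10^7 Pa.

6480 psi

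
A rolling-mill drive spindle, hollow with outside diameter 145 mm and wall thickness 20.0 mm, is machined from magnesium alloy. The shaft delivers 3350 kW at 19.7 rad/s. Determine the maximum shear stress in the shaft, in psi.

56800 psi

ω = 19.7 rad/s, so T = P/ω = 3350×10³ / 19.70 = 170100 N·m.
J = π(d_o⁴ − d_i⁴)/32 = π(0.145⁴ − 0.105⁴)/32 = 3.147×10^-5 m⁴.
τ_max = T·r/J = 170100 × 0.0725 / 3.147×10^-5 = 3.918×10^8 Pa.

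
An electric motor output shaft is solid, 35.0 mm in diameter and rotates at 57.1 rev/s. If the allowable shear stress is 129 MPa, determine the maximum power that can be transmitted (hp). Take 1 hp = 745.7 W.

522 hp

J = πd⁴/32 = π(0.0350)⁴/32 = 1.473×10^-7 m⁴.
T_max = τ_allow·J/r = 1.29×10^8 × 1.473×10^-7 / 0.0175 = 1086 N·m.
ω = 2π·57.1 = 358.8 rad/s, so P_max = T_max·ω = 3.896×10^5 W.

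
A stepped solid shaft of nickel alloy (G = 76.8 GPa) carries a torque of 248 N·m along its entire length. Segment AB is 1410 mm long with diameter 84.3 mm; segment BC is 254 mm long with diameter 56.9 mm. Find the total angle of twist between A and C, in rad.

0.00172 rad

J_AB = π(0.0843)⁴/32 = 4.96×10^-6 m⁴; J_BC = π(0.0569)⁴/32 = 1.03×10^-6 m⁴.
θ = (T/G)·Σ L_i/J_i = (248.0/76.8×10⁹)·(1.41/4.96×10^-6 + 0.254/1.03×10^-6) = 1.715×10^-3 rad.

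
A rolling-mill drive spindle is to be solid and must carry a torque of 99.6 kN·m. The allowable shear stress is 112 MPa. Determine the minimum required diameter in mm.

165 mm

For a solid shaft τ_max = 16T/(πd³), so d = (16T/(π τ_allow))^(1/3) = (16·99600/(π·1.12×10^8))^(1/3) = 0.1655 m.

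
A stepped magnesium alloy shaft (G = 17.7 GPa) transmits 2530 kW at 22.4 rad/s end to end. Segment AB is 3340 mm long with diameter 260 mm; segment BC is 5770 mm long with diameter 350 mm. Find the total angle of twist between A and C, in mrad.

72.5 mrad

ω = 22.4 rad/s, so T = P/ω = 2530×10³ / 22.40 = 112900 N·m.
J_AB = π(0.260)⁴/32 = 4.49×10^-4 m⁴; J_BC = π(0.350)⁴/32 = 1.47×10^-3 m⁴.
θ = (T/G)·Σ L_i/J_i = (112900/17.7×10⁹)·(3.34/4.49×10^-4 + 5.77/1.47×10^-3) = 0.07250 rad.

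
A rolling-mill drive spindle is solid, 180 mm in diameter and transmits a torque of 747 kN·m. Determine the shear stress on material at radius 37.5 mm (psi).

J = πd⁴/32 = π(0.180)⁴/32 = 1.031×10^-4 m⁴.
Shear stress varies linearly with radius: τ = T·r/J = 747000 × 0.0375 / 1.031×10^-4 = 2.718×10^8 Pa.

39400 psi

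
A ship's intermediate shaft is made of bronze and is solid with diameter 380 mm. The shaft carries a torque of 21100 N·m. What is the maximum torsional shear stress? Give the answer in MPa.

1.96 MPa

J = πd⁴/32 = π(0.380)⁴/32 = 2.047×10^-3 m⁴.
τ_max = T·r/J = 21100 × 0.190 / 2.047×10^-3 = 1.958×10^6 Pa.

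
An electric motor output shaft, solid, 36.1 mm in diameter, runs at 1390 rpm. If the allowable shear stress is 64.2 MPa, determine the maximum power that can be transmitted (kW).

86.3 kW

J = πd⁴/32 = π(0.0361)⁴/32 = 1.667×10^-7 m⁴.
T_max = τ_allow·J/r = 6.42×10^7 × 1.667×10^-7 / 0.0181 = 593.0 N·m.
ω = 2π·1390/60 = 145.6 rad/s, so P_max = T_max·ω = 8.632×10^4 W.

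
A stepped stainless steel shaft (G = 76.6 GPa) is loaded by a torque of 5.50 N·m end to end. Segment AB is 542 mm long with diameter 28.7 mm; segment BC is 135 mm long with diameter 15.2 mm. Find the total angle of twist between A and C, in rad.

0.00243 rad

J_AB = π(0.0287)⁴/32 = 6.66×10^-8 m⁴; J_BC = π(0.0152)⁴/32 = 5.24×10^-9 m⁴.
θ = (T/G)·Σ L_i/J_i = (5.500/76.6×10⁹)·(0.542/6.66×10^-8 + 0.135/5.24×10^-9) = 2.434×10^-3 rad.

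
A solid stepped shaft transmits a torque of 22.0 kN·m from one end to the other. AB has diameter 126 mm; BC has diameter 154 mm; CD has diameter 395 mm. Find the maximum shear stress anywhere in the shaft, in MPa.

Under the same torque, τ_max = 16T/(πd³) is largest where d is smallest — segment AB (d = 126 mm).
τ_max = 16·22000/(π·(0.126)³) = 5.601×10^7 Pa.

56.0 MPa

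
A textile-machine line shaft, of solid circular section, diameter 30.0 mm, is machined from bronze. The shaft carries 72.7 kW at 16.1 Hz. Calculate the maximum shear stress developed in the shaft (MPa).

ω = 2π·16.1 = 101.2 rad/s, so T = P/ω = 72.7×10³ / 101.2 = 718.7 N·m.
J = πd⁴/32 = π(0.0300)⁴/32 = 7.952×10^-8 m⁴.
τ_max = T·r/J = 718.7 × 0.0150 / 7.952×10^-8 = 1.356×10^8 Pa.

136 MPa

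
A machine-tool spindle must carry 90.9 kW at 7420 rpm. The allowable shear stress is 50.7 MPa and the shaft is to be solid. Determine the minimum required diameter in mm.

ω = 2π·7420/60 = 777.0 rad/s, so T = P/ω = 90.9×10³ / 777.0 = 117.0 N·m.
For a solid shaft τ_max = 16T/(πd³), so d = (16T/(π τ_allow))^(1/3) = (16·117.0/(π·5.07×10^7))^(1/3) = 0.02274 m.

22.7 mm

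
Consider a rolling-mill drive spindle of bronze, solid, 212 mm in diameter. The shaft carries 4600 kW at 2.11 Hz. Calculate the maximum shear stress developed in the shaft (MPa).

ω = 2π·2.11 = 13.26 rad/s, so T = P/ω = 4600×10³ / 13.26 = 347000 N·m.
J = πd⁴/32 = π(0.212)⁴/32 = 1.983×10^-4 m⁴.
τ_max = T·r/J = 347000 × 0.106 / 1.983×10^-4 = 1.855×10^8 Pa.

185 MPa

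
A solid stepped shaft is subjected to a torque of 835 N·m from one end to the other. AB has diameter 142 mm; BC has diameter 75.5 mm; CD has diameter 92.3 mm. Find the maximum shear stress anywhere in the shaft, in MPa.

Under the same torque, τ_max = 16T/(πd³) is largest where d is smallest — segment BC (d = 75.5 mm).
τ_max = 16·835.0/(π·(0.0755)³) = 9.881×10^6 Pa.

9.88 MPa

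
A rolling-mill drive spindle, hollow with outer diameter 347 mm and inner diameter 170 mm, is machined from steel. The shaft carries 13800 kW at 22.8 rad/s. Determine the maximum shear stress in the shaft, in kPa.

78300 kPa

ω = 22.8 rad/s, so T = P/ω = 13800×10³ / 22.80 = 605300 N·m.
J = π(d_o⁴ − d_i⁴)/32 = π(0.347⁴ − 0.170⁴)/32 = 1.341×10^-3 m⁴.
τ_max = T·r/J = 605300 × 0.173 / 1.341×10^-3 = 7.829×10^7 Pa.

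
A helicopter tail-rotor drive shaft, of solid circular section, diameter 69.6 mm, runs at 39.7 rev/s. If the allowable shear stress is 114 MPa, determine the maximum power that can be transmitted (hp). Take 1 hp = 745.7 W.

2520 hp

J = πd⁴/32 = π(0.0696)⁴/32 = 2.304×10^-6 m⁴.
T_max = τ_allow·J/r = 1.14×10^8 × 2.304×10^-6 / 0.0348 = 7547 N·m.
ω = 2π·39.7 = 249.4 rad/s, so P_max = T_max·ω = 1.882×10^6 W.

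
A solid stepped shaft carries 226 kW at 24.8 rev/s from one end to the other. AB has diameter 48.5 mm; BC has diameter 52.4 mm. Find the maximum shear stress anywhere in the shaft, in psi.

ω = 2π·24.8 = 155.8 rad/s, so T = P/ω = 226×10³ / 155.8 = 1450 N·m.
Under the same torque, τ_max = 16T/(πd³) is largest where d is smallest — segment AB (d = 48.5 mm).
τ_max = 16·1450/(π·(0.0485)³) = 6.475×10^7 Pa.

9390 psi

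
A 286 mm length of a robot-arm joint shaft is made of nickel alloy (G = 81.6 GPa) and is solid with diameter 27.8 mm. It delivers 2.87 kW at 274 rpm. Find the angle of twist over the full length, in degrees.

ω = 2π·274/60 = 28.69 rad/s, so T = P/ω = 2.87×10³ / 28.69 = 100.0 N·m.
J = πd⁴/32 = π(0.0278)⁴/32 = 5.864×10^-8 m⁴.
θ = T·L/(G·J) = 100.0 × 0.286 / (81.6×10⁹ × 5.864×10^-8) = 5.979×10^-3 rad.

0.343°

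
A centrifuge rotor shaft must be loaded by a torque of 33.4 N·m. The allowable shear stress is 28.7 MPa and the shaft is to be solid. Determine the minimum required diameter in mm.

For a solid shaft τ_max = 16T/(πd³), so d = (16T/(π τ_allow))^(1/3) = (16·33.40/(π·2.87×10^7))^(1/3) = 0.01810 m.

18.1 mm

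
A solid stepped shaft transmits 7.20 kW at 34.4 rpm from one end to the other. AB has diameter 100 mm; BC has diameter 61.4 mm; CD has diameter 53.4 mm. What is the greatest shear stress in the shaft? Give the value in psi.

ω = 2π·34.4/60 = 3.602 rad/s, so T = P/ω = 7.20×10³ / 3.602 = 1999 N·m.
Under the same torque, τ_max = 16T/(πd³) is largest where d is smallest — segment CD (d = 53.4 mm).
τ_max = 16·1999/(π·(0.0534)³) = 6.685×10^7 Pa.

9700 psi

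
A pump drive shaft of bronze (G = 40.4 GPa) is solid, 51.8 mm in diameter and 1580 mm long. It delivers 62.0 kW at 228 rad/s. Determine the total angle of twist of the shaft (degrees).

ω = 228 rad/s, so T = P/ω = 62.0×10³ / 228.0 = 271.9 N·m.
J = πd⁴/32 = π(0.0518)⁴/32 = 7.068×10^-7 m⁴.
θ = T·L/(G·J) = 271.9 × 1.58 / (40.4×10⁹ × 7.068×10^-7) = 0.01505 rad.

0.862°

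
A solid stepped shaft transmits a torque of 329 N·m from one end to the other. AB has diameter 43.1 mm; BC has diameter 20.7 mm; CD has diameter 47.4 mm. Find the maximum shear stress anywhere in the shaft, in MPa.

Under the same torque, τ_max = 16T/(πd³) is largest where d is smallest — segment BC (d = 20.7 mm).
τ_max = 16·329.0/(π·(0.0207)³) = 1.889×10^8 Pa.

189 MPa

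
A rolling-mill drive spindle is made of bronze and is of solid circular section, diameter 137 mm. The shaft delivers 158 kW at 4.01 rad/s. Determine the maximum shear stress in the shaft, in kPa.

78000 kPa

ω = 4.01 rad/s, so T = P/ω = 158×10³ / 4.010 = 39400 N·m.
J = πd⁴/32 = π(0.137)⁴/32 = 3.458×10^-5 m⁴.
τ_max = T·r/J = 39400 × 0.0685 / 3.458×10^-5 = 7.804×10^7 Pa.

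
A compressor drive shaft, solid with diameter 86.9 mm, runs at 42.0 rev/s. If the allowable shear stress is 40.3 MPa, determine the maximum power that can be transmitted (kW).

J = πd⁴/32 = π(0.0869)⁴/32 = 5.599×10^-6 m⁴.
T_max = τ_allow·J/r = 4.03×10^7 × 5.599×10^-6 / 0.0435 = 5193 N·m.
ω = 2π·42.0 = 263.9 rad/s, so P_max = T_max·ω = 1.370×10^6 W.

1370 kW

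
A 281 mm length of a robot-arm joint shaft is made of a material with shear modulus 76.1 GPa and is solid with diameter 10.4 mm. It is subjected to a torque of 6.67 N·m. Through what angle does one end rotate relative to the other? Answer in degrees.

1.23°

J = πd⁴/32 = π(0.0104)⁴/32 = 1.149×10^-9 m⁴.
θ = T·L/(G·J) = 6.670 × 0.281 / (76.1×10⁹ × 1.149×10^-9) = 0.02144 rad.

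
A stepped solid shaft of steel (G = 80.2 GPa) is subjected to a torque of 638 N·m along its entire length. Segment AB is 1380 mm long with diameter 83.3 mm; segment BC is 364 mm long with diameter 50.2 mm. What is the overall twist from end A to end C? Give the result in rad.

J_AB = π(0.0833)⁴/32 = 4.73×10^-6 m⁴; J_BC = π(0.0502)⁴/32 = 6.23×10^-7 m⁴.
θ = (T/G)·Σ L_i/J_i = (638.0/80.2×10⁹)·(1.38/4.73×10^-6 + 0.364/6.23×10^-7) = 6.967×10^-3 rad.

0.00697 rad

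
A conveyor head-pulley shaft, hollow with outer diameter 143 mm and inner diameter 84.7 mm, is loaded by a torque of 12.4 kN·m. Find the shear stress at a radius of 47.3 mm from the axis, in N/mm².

J = π(d_o⁴ − d_i⁴)/32 = π(0.143⁴ − 0.0847⁴)/32 = 3.600×10^-5 m⁴.
Shear stress varies linearly with radius: τ = T·r/J = 12400 × 0.0473 / 3.600×10^-5 = 1.629×10^7 Pa.

16.3 N/mm²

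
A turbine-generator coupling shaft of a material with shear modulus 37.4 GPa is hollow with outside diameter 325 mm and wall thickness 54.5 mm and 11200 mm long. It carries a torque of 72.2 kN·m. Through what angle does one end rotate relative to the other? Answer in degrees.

1.41°

J = π(d_o⁴ − d_i⁴)/32 = π(0.325⁴ − 0.216⁴)/32 = 8.816×10^-4 m⁴.
θ = T·L/(G·J) = 72200 × 11.2 / (37.4×10⁹ × 8.816×10^-4) = 0.02453 rad.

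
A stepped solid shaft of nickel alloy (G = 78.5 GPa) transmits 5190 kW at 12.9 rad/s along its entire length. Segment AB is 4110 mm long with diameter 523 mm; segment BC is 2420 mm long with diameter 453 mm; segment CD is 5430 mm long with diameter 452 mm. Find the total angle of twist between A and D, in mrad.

12.7 mrad

ω = 12.9 rad/s, so T = P/ω = 5190×10³ / 12.90 = 402300 N·m.
J_AB = π(0.523)⁴/32 = 7.35×10^-3 m⁴; J_BC = π(0.453)⁴/32 = 4.13×10^-3 m⁴; J_CD = π(0.452)⁴/32 = 4.10×10^-3 m⁴.
θ = (T/G)·Σ L_i/J_i = (402300/78.5×10⁹)·(4.11/7.35×10^-3 + 2.42/4.13×10^-3 + 5.43/4.10×10^-3) = 0.01266 rad.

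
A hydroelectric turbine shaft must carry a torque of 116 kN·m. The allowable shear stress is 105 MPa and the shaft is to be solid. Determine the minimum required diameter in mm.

178 mm

For a solid shaft τ_max = 16T/(πd³), so d = (16T/(π τ_allow))^(1/3) = (16·116000/(π·1.05×10^8))^(1/3) = 0.1779 m.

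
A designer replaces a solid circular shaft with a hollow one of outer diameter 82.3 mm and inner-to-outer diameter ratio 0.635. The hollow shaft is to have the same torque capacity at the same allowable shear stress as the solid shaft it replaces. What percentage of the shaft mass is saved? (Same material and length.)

32.8 %

Equal τ_max and T ⇒ the solid shaft needs d_s³ = d_o³(1−k⁴), so d_s = 82.3·(1−0.635⁴)^(1/3) = 77.57 mm.
Area ratio A_h/A_s = d_o²(1−k²)/d_s² = (1−k²)/(1−k⁴)^(2/3) = 0.6717.
Mass saving = 1 − 0.6717 = 32.8 %.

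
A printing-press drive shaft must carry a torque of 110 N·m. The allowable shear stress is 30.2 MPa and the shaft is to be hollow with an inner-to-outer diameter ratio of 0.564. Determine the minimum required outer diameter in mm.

27.4 mm

For a hollow shaft with d_i/d_o = 0.564: τ_max = 16T/(π d_o³ (1−k⁴)), so d_o = [16T/(π τ_allow (1−k⁴))]^(1/3) = [16·110.0/(π·3.02×10^7·0.8988)]^(1/3) = 0.02743 m.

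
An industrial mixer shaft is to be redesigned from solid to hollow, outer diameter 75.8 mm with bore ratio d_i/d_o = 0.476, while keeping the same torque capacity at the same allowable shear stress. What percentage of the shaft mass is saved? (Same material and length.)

19.9 %

Equal τ_max and T ⇒ the solid shaft needs d_s³ = d_o³(1−k⁴), so d_s = 75.8·(1−0.476⁴)^(1/3) = 74.48 mm.
Area ratio A_h/A_s = d_o²(1−k²)/d_s² = (1−k²)/(1−k⁴)^(2/3) = 0.8011.
Mass saving = 1 − 0.8011 = 19.9 %.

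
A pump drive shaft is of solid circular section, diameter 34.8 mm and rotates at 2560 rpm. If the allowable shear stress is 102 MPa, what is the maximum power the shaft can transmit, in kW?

J = πd⁴/32 = π(0.0348)⁴/32 = 1.440×10^-7 m⁴.
T_max = τ_allow·J/r = 1.02×10^8 × 1.440×10^-7 / 0.0174 = 844.0 N·m.
ω = 2π·2560/60 = 268.1 rad/s, so P_max = T_max·ω = 2.263×10^5 W.

226 kW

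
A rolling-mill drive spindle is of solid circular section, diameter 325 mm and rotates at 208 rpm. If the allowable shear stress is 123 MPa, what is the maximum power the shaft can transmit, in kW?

18100 kW

J = πd⁴/32 = π(0.325)⁴/32 = 1.095×10^-3 m⁴.
T_max = τ_allow·J/r = 1.23×10^8 × 1.095×10^-3 / 0.163 = 829100 N·m.
ω = 2π·208/60 = 21.78 rad/s, so P_max = T_max·ω = 1.806×10^7 W.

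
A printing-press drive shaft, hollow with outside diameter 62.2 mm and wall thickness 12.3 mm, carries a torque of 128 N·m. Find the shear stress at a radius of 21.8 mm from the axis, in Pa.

2.19e6 Pa

J = π(d_o⁴ − d_i⁴)/32 = π(0.0622⁴ − 0.0376⁴)/32 = 1.273×10^-6 m⁴.
Shear stress varies linearly with radius: τ = T·r/J = 128.0 × 0.0218 / 1.273×10^-6 = 2.192×10^6 Pa.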